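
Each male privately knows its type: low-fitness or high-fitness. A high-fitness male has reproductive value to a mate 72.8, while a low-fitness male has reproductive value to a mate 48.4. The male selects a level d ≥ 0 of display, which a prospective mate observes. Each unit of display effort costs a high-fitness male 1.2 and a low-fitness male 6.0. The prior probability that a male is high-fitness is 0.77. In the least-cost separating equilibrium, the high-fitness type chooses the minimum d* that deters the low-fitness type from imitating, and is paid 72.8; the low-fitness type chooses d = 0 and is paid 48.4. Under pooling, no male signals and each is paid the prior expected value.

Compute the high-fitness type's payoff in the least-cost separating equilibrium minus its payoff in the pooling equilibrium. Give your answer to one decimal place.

Least-cost separating signal: d* solves 48.4 = 72.8 − 6.0·d*, so d* = (72.8 − 48.4)/6.0 ≈ 4.0667.
High-fitness type's separating payoff: 72.8 − 1.2 × d* = 72.8 − 1.2 × (72.8 − 48.4)/6.0 = 72.8 − 29.28/6.0 = 67.92.
Pooling payoff: 0.77 × 72.8 + 0.23 × 48.4 = 67.188.
Difference: 67.92 − 67.188 = 0.732, i.e. 0.7 to one decimal place.
The high-fitness type prefers to separate.

0.7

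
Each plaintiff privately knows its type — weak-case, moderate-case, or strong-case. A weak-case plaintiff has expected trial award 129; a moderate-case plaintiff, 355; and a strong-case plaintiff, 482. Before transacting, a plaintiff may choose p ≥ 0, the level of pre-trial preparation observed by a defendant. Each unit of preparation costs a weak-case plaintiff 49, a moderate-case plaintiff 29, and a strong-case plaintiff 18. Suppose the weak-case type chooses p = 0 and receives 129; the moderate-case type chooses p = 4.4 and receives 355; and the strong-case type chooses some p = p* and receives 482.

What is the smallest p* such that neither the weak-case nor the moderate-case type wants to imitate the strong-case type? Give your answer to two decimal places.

8.78

Weak-case type (on-path payoff 129) won't mimic when 129 ≥ 482 − 49·p*, i.e. p* ≥ 7.20.
Moderate-case type (on-path payoff 355 − 29×4.4 = 227.4) won't mimic when 227.4 ≥ 482 − 29·p*, i.e. p* ≥ 8.78.
Both must hold, so p* = max(7.20, 8.78) = 8.78. The moderate-case type's constraint binds.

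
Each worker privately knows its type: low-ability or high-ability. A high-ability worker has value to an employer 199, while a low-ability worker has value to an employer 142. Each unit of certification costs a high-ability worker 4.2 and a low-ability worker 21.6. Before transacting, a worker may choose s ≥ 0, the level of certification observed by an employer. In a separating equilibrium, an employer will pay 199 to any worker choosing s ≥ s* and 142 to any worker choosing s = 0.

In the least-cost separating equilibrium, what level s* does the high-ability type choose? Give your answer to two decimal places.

2.64

A low-ability worker choosing s = 0 receives 142.
Imitating at s* instead would pay 199 at cost 21.6·s*, netting 199 − 21.6·s*.
Indifference: 142 = 199 − 21.6·s*, so s* = (199 − 142) / 21.6 ≈ 2.64.
At s* the low-ability type's incentive constraint just binds; the high-ability type strictly prefers s* since its per-unit cost is lower.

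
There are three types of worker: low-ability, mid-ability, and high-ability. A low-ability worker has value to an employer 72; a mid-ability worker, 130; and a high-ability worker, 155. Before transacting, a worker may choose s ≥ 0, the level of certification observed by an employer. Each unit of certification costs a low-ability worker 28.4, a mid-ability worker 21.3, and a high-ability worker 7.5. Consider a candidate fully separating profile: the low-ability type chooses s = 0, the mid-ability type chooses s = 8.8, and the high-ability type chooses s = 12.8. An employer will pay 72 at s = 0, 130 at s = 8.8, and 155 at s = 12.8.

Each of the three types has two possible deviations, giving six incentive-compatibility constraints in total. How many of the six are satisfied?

3

High-ability (own payoff 155 − 7.5×12.8 = 59): to s=0 gives 72 → profitable ✗; to s=8.8 gives 130 − 7.5×8.8 = 64 → profitable ✗.
Low-ability (own payoff 72): to s=8.8 gives 130 − 28.4×8.8 = -119.92 → no gain ✓; to s=12.8 gives 155 − 28.4×12.8 = -208.52 → no gain ✓.
Mid-ability (own payoff 130 − 21.3×8.8 = -57.44): to s=0 gives 72 → profitable ✗; to s=12.8 gives 155 − 21.3×12.8 = -117.64 → no gain ✓.
3 of the 6 constraints hold; not an equilibrium.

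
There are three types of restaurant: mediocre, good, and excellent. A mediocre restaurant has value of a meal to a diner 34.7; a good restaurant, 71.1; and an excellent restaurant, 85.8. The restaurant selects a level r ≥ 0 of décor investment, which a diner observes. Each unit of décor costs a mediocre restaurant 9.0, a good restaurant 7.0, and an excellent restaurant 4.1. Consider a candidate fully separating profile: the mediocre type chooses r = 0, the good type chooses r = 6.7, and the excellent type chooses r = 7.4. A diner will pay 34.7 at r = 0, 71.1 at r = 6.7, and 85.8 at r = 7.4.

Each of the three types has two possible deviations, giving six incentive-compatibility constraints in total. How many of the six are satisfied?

Excellent (own payoff 85.8 − 4.1×7.4 = 55.46): to r=0 gives 34.7 → no gain ✓; to r=6.7 gives 71.1 − 4.1×6.7 = 43.63 → no gain ✓.
Mediocre (own payoff 34.7): to r=6.7 gives 71.1 − 9.0×6.7 = 10.8 → no gain ✓; to r=7.4 gives 85.8 − 9.0×7.4 = 19.2 → no gain ✓.
Good (own payoff 71.1 − 7.0×6.7 = 24.2): to r=0 gives 34.7 → profitable ✗; to r=7.4 gives 85.8 − 7.0×7.4 = 34 → profitable ✗.
4 of the 6 constraints hold; not an equilibrium.

4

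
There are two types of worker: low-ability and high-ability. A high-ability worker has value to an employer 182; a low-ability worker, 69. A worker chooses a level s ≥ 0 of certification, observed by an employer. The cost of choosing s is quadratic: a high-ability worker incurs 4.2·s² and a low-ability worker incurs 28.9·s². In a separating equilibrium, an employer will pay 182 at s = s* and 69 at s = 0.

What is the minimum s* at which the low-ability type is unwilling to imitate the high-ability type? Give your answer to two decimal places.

The low-ability type at s = 0 receives 69; imitating at s* yields 182 − 28.9·s*².
Indifference: 69 = 182 − 28.9·s*², so s*² = (182 − 69) / 28.9 ≈ 3.9100.
s* = √3.9100 ≈ 1.98.

1.98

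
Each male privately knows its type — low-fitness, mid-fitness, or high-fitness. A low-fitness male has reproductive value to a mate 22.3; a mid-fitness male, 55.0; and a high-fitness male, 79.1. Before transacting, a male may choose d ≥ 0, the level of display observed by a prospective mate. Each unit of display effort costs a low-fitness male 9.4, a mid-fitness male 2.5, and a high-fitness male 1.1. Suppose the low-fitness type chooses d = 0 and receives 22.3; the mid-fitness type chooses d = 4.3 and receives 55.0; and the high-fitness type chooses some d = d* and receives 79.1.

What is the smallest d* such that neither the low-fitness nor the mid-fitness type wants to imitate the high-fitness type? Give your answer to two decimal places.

13.94

Mid-fitness type (on-path payoff 55.0 − 2.5×4.3 = 44.25) won't mimic when 44.25 ≥ 79.1 − 2.5·d*, i.e. d* ≥ 13.94.
Low-fitness type (on-path payoff 22.3) won't mimic when 22.3 ≥ 79.1 − 9.4·d*, i.e. d* ≥ 6.04.
Both must hold, so d* = max(6.04, 13.94) = 13.94. The mid-fitness type's constraint binds.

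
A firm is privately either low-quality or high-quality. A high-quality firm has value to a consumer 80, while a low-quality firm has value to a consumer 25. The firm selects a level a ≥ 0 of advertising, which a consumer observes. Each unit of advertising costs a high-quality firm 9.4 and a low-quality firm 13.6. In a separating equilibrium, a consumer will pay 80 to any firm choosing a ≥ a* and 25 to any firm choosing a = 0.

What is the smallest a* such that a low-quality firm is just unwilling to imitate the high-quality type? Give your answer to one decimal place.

A low-quality firm choosing a = 0 receives 25.
Imitating at a* instead would pay 80 at cost 13.6·a*, netting 80 − 13.6·a*.
Indifference: 25 = 80 − 13.6·a*, so a* = (80 − 25) / 13.6 ≈ 4.0.
At a* the low-quality type's incentive constraint just binds; the high-quality type strictly prefers a* since its per-unit cost is lower.

4.0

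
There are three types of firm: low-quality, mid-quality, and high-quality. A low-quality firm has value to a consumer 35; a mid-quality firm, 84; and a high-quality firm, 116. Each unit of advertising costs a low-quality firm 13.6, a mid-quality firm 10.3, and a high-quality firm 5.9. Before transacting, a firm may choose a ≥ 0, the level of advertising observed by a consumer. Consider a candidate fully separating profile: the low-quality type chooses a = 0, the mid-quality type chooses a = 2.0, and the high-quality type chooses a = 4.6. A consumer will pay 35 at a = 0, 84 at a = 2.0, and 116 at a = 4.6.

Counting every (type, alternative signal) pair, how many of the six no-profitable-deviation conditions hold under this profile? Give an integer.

Mid-quality (own payoff 84 − 10.3×2.0 = 63.4): to a=0 gives 35 → no gain ✓; to a=4.6 gives 116 − 10.3×4.6 = 68.62 → profitable ✗.
Low-quality (own payoff 35): to a=2.0 gives 84 − 13.6×2.0 = 56.8 → profitable ✗; to a=4.6 gives 116 − 13.6×4.6 = 53.44 → profitable ✗.
High-quality (own payoff 116 − 5.9×4.6 = 88.86): to a=0 gives 35 → no gain ✓; to a=2.0 gives 84 − 5.9×2.0 = 72.2 → no gain ✓.
3 of the 6 constraints hold; not an equilibrium.

3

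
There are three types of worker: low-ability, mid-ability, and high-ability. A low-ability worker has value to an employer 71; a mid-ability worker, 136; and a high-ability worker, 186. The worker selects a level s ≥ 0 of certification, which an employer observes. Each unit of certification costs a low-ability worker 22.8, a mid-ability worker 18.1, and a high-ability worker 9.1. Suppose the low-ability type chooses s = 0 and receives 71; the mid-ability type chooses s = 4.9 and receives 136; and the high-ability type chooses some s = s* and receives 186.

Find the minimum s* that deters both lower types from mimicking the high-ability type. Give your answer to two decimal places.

7.66

Low-ability type (on-path payoff 71) won't mimic when 71 ≥ 186 − 22.8·s*, i.e. s* ≥ 5.04.
Mid-ability type (on-path payoff 136 − 18.1×4.9 = 47.31) won't mimic when 47.31 ≥ 186 − 18.1·s*, i.e. s* ≥ 7.66.
Both must hold, so s* = max(5.04, 7.66) = 7.66. The mid-ability type's constraint binds.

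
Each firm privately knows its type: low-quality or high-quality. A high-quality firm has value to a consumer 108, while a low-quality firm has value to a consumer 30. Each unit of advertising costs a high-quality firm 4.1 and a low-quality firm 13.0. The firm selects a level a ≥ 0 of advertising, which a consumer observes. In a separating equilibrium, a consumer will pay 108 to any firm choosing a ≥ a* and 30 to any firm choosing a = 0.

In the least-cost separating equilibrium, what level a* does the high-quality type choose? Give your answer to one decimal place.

6.0

A low-quality firm choosing a = 0 receives 30.
Imitating at a* instead would pay 108 at cost 13.0·a*, netting 108 − 13.0·a*.
Indifference: 30 = 108 − 13.0·a*, so a* = (108 − 30) / 13.0 = 6.0.
This is the low-quality type's binding incentive-compatibility constraint; any a ≥ 6.0 sustains separation on that side.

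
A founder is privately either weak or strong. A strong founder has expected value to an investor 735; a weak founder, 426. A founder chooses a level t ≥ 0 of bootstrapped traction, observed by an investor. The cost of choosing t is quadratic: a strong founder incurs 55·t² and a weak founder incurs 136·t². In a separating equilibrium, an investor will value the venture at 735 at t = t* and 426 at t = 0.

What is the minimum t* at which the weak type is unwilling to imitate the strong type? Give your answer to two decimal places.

The weak type at t = 0 receives 426; imitating at t* yields 735 − 136·t*².
Indifference: 426 = 735 − 136·t*², so t*² = (735 − 426) / 136 ≈ 2.2721.
t* = √2.2721 ≈ 1.51.

1.51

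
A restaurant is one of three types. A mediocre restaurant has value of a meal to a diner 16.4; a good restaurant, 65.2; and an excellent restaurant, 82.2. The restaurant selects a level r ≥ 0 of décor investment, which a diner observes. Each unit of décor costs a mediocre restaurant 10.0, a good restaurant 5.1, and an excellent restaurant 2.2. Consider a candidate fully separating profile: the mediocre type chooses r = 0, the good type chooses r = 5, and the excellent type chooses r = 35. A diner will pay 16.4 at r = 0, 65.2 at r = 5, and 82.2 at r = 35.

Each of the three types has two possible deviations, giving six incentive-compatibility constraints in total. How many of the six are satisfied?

4

Excellent (own payoff 82.2 − 2.2×35 = 5.2): to r=0 gives 16.4 → profitable ✗; to r=5 gives 65.2 − 2.2×5 = 54.2 → profitable ✗.
Good (own payoff 65.2 − 5.1×5 = 39.7): to r=0 gives 16.4 → no gain ✓; to r=35 gives 82.2 − 5.1×35 = -96.3 → no gain ✓.
Mediocre (own payoff 16.4): to r=5 gives 65.2 − 10.0×5 = 15.2 → no gain ✓; to r=35 gives 82.2 − 10.0×35 = -267.8 → no gain ✓.
4 of the 6 constraints hold; not an equilibrium.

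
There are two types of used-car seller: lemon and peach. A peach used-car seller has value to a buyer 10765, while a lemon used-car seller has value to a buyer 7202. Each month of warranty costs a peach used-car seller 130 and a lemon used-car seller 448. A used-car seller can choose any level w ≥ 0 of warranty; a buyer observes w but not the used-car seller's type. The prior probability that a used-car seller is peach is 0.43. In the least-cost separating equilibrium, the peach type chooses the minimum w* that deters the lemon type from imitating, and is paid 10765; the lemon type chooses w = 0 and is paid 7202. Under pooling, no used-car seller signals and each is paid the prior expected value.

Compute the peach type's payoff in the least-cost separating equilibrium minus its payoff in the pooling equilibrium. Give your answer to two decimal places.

Least-cost separating signal: w* solves 7202 = 10765 − 448·w*, so w* = (10765 − 7202)/448 ≈ 7.9531.
Peach type's separating payoff: 10765 − 130 × w* = 10765 − 130 × (10765 − 7202)/448 = 10765 − 463190/448 ≈ 9731.0938.
Pooling payoff: 0.43 × 10765 + 0.57 × 7202 = 8734.09.
Difference: 9731.0938 − 8734.09 = 997.0038, i.e. 997.00 to two decimal places.
The peach type prefers to separate.

997.00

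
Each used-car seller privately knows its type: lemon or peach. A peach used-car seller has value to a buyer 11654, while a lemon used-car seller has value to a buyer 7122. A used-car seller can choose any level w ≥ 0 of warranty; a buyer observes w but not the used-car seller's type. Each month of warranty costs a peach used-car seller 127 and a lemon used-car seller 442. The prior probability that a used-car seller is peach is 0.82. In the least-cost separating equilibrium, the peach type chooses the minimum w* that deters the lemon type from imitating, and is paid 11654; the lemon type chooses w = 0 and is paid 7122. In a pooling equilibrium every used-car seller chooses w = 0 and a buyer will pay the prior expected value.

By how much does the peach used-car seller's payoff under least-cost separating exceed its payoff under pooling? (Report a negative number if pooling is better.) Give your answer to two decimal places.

Least-cost separating signal: w* solves 7122 = 11654 − 442·w*, so w* = (11654 − 7122)/442 ≈ 10.2534.
Peach type's separating payoff: 11654 − 127 × w* = 11654 − 127 × (11654 − 7122)/442 = 11654 − 575564/442 ≈ 10351.8190.
Pooling payoff: 0.82 × 11654 + 0.18 × 7122 = 10838.24.
Difference: 10351.8190 − 10838.24 = -486.421, i.e. -486.42 to two decimal places.
The peach type would prefer the pooling outcome.

-486.42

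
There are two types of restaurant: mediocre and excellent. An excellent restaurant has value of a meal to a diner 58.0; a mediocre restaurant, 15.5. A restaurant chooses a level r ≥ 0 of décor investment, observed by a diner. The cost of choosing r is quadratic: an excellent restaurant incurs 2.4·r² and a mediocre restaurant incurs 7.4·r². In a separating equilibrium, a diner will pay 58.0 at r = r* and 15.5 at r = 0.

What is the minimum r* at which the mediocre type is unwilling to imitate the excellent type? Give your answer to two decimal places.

The mediocre type at r = 0 receives 15.5; imitating at r* yields 58.0 − 7.4·r*².
Indifference: 15.5 = 58.0 − 7.4·r*², so r*² = (58.0 − 15.5) / 7.4 ≈ 5.7432.
r* = √5.7432 ≈ 2.40.

2.40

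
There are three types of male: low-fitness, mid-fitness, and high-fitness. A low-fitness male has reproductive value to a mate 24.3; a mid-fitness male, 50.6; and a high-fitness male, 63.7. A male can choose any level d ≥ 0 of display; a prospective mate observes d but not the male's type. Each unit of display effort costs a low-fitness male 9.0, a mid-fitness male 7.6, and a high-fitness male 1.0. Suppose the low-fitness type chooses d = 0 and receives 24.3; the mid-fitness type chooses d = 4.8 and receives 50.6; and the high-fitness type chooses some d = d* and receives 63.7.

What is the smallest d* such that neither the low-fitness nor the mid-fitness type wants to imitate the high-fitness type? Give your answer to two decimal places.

Mid-fitness type (on-path payoff 50.6 − 7.6×4.8 = 14.12) won't mimic when 14.12 ≥ 63.7 − 7.6·d*, i.e. d* ≥ 6.52.
Low-fitness type (on-path payoff 24.3) won't mimic when 24.3 ≥ 63.7 − 9.0·d*, i.e. d* ≥ 4.38.
Both must hold, so d* = max(4.38, 6.52) = 6.52. The mid-fitness type's constraint binds.

6.52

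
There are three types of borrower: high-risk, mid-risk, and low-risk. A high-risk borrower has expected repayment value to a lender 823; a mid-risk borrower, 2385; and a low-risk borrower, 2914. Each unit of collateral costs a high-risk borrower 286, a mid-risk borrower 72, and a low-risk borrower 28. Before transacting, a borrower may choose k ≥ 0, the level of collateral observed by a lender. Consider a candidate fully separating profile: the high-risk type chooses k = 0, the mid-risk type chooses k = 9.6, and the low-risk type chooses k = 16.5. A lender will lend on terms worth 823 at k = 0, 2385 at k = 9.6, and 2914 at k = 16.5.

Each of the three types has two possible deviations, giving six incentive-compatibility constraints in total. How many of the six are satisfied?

Low-risk (own payoff 2914 − 28×16.5 = 2452): to k=0 gives 823 → no gain ✓; to k=9.6 gives 2385 − 28×9.6 = 2116.2 → no gain ✓.
High-risk (own payoff 823): to k=9.6 gives 2385 − 286×9.6 = -360.6 → no gain ✓; to k=16.5 gives 2914 − 286×16.5 = -1805 → no gain ✓.
Mid-risk (own payoff 2385 − 72×9.6 = 1693.8): to k=0 gives 823 → no gain ✓; to k=16.5 gives 2914 − 72×16.5 = 1726 → profitable ✗.
5 of the 6 constraints hold; not an equilibrium.

5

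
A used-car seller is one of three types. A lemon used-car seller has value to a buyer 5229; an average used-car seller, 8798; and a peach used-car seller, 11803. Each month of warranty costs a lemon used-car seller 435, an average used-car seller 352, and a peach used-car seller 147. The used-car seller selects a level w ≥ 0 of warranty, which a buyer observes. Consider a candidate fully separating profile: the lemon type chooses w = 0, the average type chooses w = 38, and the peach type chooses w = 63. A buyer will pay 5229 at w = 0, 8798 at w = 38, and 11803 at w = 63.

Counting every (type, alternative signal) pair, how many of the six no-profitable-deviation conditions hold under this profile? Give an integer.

Lemon (own payoff 5229): to w=38 gives 8798 − 435×38 = -7732 → no gain ✓; to w=63 gives 11803 − 435×63 = -15602 → no gain ✓.
Peach (own payoff 11803 − 147×63 = 2542): to w=0 gives 5229 → profitable ✗; to w=38 gives 8798 − 147×38 = 3212 → profitable ✗.
Average (own payoff 8798 − 352×38 = -4578): to w=0 gives 5229 → profitable ✗; to w=63 gives 11803 − 352×63 = -10373 → no gain ✓.
3 of the 6 constraints hold; not an equilibrium.

3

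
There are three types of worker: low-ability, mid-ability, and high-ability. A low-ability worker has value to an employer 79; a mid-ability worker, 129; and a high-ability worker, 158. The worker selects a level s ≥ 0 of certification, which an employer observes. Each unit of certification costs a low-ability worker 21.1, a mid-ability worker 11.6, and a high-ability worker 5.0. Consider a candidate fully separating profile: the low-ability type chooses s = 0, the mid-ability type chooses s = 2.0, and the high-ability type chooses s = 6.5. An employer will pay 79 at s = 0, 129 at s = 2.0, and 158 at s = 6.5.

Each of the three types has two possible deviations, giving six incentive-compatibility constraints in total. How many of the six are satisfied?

Low-ability (own payoff 79): to s=2.0 gives 129 − 21.1×2.0 = 86.8 → profitable ✗; to s=6.5 gives 158 − 21.1×6.5 = 20.85 → no gain ✓.
High-ability (own payoff 158 − 5.0×6.5 = 125.5): to s=0 gives 79 → no gain ✓; to s=2.0 gives 129 − 5.0×2.0 = 119 → no gain ✓.
Mid-ability (own payoff 129 − 11.6×2.0 = 105.8): to s=0 gives 79 → no gain ✓; to s=6.5 gives 158 − 11.6×6.5 = 82.6 → no gain ✓.
5 of the 6 constraints hold; not an equilibrium.

5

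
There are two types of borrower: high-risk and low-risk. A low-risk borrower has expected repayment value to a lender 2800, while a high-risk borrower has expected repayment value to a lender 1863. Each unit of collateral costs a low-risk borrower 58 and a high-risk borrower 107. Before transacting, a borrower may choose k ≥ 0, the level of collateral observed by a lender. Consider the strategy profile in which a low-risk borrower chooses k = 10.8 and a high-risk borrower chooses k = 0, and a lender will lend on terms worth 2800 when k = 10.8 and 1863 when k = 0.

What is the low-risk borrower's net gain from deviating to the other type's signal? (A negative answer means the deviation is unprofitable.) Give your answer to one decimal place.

Playing k = 10.8 the low-risk borrower receives 2800 − 58 × 10.8 = 2173.6.
Deviating to k = 0 yields 1863 instead.
Gain from deviating: 1863 − 2173.6 = -310.6.
The gain is negative, so the low-risk type's incentive-compatibility constraint is satisfied.

-310.6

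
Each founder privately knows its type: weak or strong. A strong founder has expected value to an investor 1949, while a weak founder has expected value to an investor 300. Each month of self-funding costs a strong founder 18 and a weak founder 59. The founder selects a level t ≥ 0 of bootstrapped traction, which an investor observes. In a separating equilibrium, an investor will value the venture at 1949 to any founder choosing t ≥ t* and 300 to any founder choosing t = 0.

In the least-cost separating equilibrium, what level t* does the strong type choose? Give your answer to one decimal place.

A weak founder choosing t = 0 receives 300.
Imitating at t* instead would pay 1949 at cost 59·t*, netting 1949 − 59·t*.
Indifference: 300 = 1949 − 59·t*, so t* = (1949 − 300) / 59 ≈ 27.9.
This is the weak type's binding incentive-compatibility constraint; any t ≥ 27.9 sustains separation on that side.

27.9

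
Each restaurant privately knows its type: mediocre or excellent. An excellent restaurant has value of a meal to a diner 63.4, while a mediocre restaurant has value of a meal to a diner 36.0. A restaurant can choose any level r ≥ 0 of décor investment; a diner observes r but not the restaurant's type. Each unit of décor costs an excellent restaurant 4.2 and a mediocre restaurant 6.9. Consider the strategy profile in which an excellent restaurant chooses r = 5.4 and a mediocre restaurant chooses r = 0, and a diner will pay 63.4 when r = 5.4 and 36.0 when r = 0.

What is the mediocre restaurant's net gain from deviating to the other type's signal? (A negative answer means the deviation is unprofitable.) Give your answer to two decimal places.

Playing r = 0 the mediocre restaurant receives 36.0.
Deviating to r = 5.4 brings payment 63.4 at cost 6.9 × 5.4 = 37.26, netting 26.14.
Gain from deviating: 26.14 − 36.0 = -9.86.
The gain is negative, so the mediocre type's incentive-compatibility constraint is satisfied.

-9.86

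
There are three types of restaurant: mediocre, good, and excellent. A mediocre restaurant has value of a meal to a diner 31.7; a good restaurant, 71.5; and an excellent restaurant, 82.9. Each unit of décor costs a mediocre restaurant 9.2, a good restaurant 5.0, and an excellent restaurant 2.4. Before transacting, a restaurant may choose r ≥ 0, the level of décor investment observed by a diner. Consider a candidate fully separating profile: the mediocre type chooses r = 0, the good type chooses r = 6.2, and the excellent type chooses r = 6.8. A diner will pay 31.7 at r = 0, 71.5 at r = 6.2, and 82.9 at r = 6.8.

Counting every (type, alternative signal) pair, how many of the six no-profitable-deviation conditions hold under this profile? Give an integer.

5

Good (own payoff 71.5 − 5.0×6.2 = 40.5): to r=0 gives 31.7 → no gain ✓; to r=6.8 gives 82.9 − 5.0×6.8 = 48.9 → profitable ✗.
Excellent (own payoff 82.9 − 2.4×6.8 = 66.58): to r=0 gives 31.7 → no gain ✓; to r=6.2 gives 71.5 − 2.4×6.2 = 56.62 → no gain ✓.
Mediocre (own payoff 31.7): to r=6.2 gives 71.5 − 9.2×6.2 = 14.46 → no gain ✓; to r=6.8 gives 82.9 − 9.2×6.8 = 20.34 → no gain ✓.
5 of the 6 constraints hold; not an equilibrium.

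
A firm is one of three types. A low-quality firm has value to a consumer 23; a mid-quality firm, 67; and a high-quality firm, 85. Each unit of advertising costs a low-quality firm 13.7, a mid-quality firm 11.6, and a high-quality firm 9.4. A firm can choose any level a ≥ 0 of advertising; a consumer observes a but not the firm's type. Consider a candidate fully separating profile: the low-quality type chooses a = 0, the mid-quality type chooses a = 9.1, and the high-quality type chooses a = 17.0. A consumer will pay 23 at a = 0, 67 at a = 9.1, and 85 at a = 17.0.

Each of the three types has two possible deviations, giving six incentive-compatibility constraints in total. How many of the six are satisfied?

3

Low-quality (own payoff 23): to a=9.1 gives 67 − 13.7×9.1 = -57.67 → no gain ✓; to a=17.0 gives 85 − 13.7×17.0 = -147.9 → no gain ✓.
Mid-quality (own payoff 67 − 11.6×9.1 = -38.56): to a=0 gives 23 → profitable ✗; to a=17.0 gives 85 − 11.6×17.0 = -112.2 → no gain ✓.
High-quality (own payoff 85 − 9.4×17.0 = -74.8): to a=0 gives 23 → profitable ✗; to a=9.1 gives 67 − 9.4×9.1 = -18.54 → profitable ✗.
3 of the 6 constraints hold; not an equilibrium.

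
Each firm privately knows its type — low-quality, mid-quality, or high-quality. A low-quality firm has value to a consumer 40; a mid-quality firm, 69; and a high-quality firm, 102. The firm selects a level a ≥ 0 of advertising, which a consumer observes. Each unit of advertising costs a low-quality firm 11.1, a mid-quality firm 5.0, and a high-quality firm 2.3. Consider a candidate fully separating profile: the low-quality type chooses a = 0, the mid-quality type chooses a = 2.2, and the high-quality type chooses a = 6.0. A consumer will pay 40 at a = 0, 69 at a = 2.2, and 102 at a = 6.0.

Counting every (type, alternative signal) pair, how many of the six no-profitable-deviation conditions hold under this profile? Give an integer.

4

Low-quality (own payoff 40): to a=2.2 gives 69 − 11.1×2.2 = 44.58 → profitable ✗; to a=6.0 gives 102 − 11.1×6.0 = 35.4 → no gain ✓.
High-quality (own payoff 102 − 2.3×6.0 = 88.2): to a=0 gives 40 → no gain ✓; to a=2.2 gives 69 − 2.3×2.2 = 63.94 → no gain ✓.
Mid-quality (own payoff 69 − 5.0×2.2 = 58): to a=0 gives 40 → no gain ✓; to a=6.0 gives 102 − 5.0×6.0 = 72 → profitable ✗.
4 of the 6 constraints hold; not an equilibrium.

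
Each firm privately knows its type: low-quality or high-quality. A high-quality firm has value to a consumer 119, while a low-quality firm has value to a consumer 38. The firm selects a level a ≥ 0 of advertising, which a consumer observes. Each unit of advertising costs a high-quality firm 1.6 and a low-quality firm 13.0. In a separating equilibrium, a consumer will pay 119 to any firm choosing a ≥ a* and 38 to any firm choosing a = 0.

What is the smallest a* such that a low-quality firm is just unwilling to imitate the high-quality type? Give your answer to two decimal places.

A low-quality firm choosing a = 0 receives 38.
Imitating at a* instead would pay 119 at cost 13.0·a*, netting 119 − 13.0·a*.
Indifference: 38 = 119 − 13.0·a*, so a* = (119 − 38) / 13.0 ≈ 6.23.
This is the low-quality type's binding incentive-compatibility constraint; any a ≥ 6.23 sustains separation on that side.

6.23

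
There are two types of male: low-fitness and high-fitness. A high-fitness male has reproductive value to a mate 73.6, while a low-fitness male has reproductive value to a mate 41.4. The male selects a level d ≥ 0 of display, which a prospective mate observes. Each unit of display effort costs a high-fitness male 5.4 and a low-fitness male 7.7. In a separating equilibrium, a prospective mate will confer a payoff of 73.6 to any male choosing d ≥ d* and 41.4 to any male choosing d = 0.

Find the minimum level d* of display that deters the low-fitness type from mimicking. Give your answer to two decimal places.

4.18

A low-fitness male choosing d = 0 receives 41.4.
Imitating at d* instead would pay 73.6 at cost 7.7·d*, netting 73.6 − 7.7·d*.
Indifference: 41.4 = 73.6 − 7.7·d*, so d* = (73.6 − 41.4) / 7.7 ≈ 4.18.
This is the low-fitness type's binding incentive-compatibility constraint; any d ≥ 4.18 sustains separation on that side.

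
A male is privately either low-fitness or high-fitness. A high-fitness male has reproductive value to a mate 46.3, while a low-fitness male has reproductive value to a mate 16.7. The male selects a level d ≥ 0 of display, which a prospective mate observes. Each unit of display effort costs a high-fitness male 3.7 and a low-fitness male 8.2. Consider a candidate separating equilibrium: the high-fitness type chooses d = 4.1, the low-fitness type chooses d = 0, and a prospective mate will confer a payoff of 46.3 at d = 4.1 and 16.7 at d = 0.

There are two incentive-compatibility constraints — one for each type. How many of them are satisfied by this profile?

High-fitness type: signal → 46.3 − 3.7 × 4.1 = 31.13; deviate to 0 → 16.7. IC holds (31.13 ≥ 16.7).
Low-fitness type: stay at 0 → 16.7; mimic → 46.3 − 8.2 × 4.1 = 12.68. IC holds (16.7 ≥ 12.68).
2 of 2 constraints hold, so this is a separating equilibrium.

2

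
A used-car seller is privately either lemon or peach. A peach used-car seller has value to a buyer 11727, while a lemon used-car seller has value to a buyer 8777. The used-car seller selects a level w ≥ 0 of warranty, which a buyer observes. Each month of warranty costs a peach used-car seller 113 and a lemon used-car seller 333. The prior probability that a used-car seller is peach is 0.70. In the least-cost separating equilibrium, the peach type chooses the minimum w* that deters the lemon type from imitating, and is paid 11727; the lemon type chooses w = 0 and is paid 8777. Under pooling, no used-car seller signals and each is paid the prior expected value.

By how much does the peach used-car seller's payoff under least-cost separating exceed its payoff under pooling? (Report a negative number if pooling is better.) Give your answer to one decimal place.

-116.1

Least-cost separating signal: w* solves 8777 = 11727 − 333·w*, so w* = (11727 − 8777)/333 ≈ 8.8589.
Peach type's separating payoff: 11727 − 113 × w* = 11727 − 113 × (11727 − 8777)/333 = 11727 − 333350/333 ≈ 10725.949.
Pooling payoff: 0.70 × 11727 + 0.30 × 8777 = 10842.
Difference: 10725.949 − 10842 = -116.051, i.e. -116.1 to one decimal place.
The peach type would prefer the pooling outcome.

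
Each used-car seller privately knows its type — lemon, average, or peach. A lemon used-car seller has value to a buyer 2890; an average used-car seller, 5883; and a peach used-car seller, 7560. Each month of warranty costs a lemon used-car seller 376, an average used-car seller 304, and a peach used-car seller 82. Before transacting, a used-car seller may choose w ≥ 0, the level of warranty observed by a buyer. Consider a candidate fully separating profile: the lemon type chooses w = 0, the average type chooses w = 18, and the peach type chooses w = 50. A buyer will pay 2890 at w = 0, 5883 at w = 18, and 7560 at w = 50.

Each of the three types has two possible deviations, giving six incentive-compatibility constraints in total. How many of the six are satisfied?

Lemon (own payoff 2890): to w=18 gives 5883 − 376×18 = -885 → no gain ✓; to w=50 gives 7560 − 376×50 = -11240 → no gain ✓.
Average (own payoff 5883 − 304×18 = 411): to w=0 gives 2890 → profitable ✗; to w=50 gives 7560 − 304×50 = -7640 → no gain ✓.
Peach (own payoff 7560 − 82×50 = 3460): to w=0 gives 2890 → no gain ✓; to w=18 gives 5883 − 82×18 = 4407 → profitable ✗.
4 of the 6 constraints hold; not an equilibrium.

4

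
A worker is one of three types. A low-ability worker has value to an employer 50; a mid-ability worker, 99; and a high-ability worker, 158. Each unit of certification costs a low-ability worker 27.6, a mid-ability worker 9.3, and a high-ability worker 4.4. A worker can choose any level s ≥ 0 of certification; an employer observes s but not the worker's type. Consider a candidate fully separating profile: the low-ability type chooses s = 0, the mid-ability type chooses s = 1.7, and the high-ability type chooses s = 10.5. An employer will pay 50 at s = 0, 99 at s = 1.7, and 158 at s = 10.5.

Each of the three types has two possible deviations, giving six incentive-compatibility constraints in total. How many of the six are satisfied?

5

High-ability (own payoff 158 − 4.4×10.5 = 111.8): to s=0 gives 50 → no gain ✓; to s=1.7 gives 99 − 4.4×1.7 = 91.52 → no gain ✓.
Mid-ability (own payoff 99 − 9.3×1.7 = 83.19): to s=0 gives 50 → no gain ✓; to s=10.5 gives 158 − 9.3×10.5 = 60.35 → no gain ✓.
Low-ability (own payoff 50): to s=1.7 gives 99 − 27.6×1.7 = 52.08 → profitable ✗; to s=10.5 gives 158 − 27.6×10.5 = -131.8 → no gain ✓.
5 of the 6 constraints hold; not an equilibrium.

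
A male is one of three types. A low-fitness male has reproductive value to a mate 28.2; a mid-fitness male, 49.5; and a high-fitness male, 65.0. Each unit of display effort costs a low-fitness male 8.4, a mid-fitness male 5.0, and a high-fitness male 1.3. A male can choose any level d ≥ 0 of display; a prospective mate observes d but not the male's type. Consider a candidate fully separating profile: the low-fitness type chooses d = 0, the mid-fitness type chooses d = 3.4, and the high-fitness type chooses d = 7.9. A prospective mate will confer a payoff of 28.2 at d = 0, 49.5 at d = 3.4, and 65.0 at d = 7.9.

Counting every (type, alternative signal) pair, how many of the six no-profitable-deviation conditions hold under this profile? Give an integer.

Low-fitness (own payoff 28.2): to d=3.4 gives 49.5 − 8.4×3.4 = 20.94 → no gain ✓; to d=7.9 gives 65.0 − 8.4×7.9 = -1.36 → no gain ✓.
Mid-fitness (own payoff 49.5 − 5.0×3.4 = 32.5): to d=0 gives 28.2 → no gain ✓; to d=7.9 gives 65.0 − 5.0×7.9 = 25.5 → no gain ✓.
High-fitness (own payoff 65.0 − 1.3×7.9 = 54.73): to d=0 gives 28.2 → no gain ✓; to d=3.4 gives 49.5 − 1.3×3.4 = 45.08 → no gain ✓.
6 of the 6 constraints hold; this profile is a separating equilibrium.

6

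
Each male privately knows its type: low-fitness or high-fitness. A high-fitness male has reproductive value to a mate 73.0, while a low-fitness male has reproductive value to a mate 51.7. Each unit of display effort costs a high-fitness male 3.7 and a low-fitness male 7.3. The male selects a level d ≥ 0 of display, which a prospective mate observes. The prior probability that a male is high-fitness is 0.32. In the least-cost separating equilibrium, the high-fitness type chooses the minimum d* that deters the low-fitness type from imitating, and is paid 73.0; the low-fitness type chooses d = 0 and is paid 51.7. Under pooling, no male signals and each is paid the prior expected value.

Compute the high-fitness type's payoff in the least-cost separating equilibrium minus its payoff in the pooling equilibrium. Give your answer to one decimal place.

3.7

Least-cost separating signal: d* solves 51.7 = 73.0 − 7.3·d*, so d* = (73.0 − 51.7)/7.3 ≈ 2.9178.
High-fitness type's separating payoff: 73.0 − 3.7 × d* = 73.0 − 3.7 × (73.0 − 51.7)/7.3 = 73.0 − 78.81/7.3 ≈ 62.204.
Pooling payoff: 0.32 × 73.0 + 0.68 × 51.7 = 58.516.
Difference: 62.204 − 58.516 = 3.688, i.e. 3.7 to one decimal place.
The high-fitness type prefers to separate.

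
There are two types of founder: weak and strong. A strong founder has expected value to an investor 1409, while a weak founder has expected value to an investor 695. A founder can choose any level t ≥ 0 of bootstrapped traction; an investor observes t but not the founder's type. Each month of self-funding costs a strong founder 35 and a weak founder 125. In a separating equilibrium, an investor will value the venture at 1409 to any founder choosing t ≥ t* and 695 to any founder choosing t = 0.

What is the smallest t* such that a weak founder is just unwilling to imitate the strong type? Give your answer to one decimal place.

A weak founder choosing t = 0 receives 695.
Imitating at t* instead would pay 1409 at cost 125·t*, netting 1409 − 125·t*.
Indifference: 695 = 1409 − 125·t*, so t* = (1409 − 695) / 125 ≈ 5.7.
At t* the weak type's incentive constraint just binds; the strong type strictly prefers t* since its per-unit cost is lower.

5.7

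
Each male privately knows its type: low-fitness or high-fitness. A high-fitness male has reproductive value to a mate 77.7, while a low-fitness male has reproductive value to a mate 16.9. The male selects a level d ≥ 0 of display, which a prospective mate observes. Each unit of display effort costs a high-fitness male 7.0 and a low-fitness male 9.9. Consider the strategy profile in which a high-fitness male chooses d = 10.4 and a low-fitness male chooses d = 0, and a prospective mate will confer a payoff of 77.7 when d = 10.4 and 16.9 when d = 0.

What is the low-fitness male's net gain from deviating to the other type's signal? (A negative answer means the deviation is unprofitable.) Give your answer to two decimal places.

-42.16

Playing d = 0 the low-fitness male receives 16.9.
Deviating to d = 10.4 brings payment 77.7 at cost 9.9 × 10.4 = 102.96, netting -25.26.
Gain from deviating: -25.26 − 16.9 = -42.16.
The gain is negative, so the low-fitness type's incentive-compatibility constraint is satisfied.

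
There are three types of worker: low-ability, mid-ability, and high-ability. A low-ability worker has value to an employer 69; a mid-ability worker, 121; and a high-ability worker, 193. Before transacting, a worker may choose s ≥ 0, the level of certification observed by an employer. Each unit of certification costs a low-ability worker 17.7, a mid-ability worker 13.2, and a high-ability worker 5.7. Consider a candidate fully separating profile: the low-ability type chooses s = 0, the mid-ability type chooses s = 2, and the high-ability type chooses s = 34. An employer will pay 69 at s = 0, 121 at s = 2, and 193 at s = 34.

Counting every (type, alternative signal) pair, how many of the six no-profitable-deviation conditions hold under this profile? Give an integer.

3

High-ability (own payoff 193 − 5.7×34 = -0.8): to s=0 gives 69 → profitable ✗; to s=2 gives 121 − 5.7×2 = 109.6 → profitable ✗.
Mid-ability (own payoff 121 − 13.2×2 = 94.6): to s=0 gives 69 → no gain ✓; to s=34 gives 193 − 13.2×34 = -255.8 → no gain ✓.
Low-ability (own payoff 69): to s=2 gives 121 − 17.7×2 = 85.6 → profitable ✗; to s=34 gives 193 − 17.7×34 = -408.8 → no gain ✓.
3 of the 6 constraints hold; not an equilibrium.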